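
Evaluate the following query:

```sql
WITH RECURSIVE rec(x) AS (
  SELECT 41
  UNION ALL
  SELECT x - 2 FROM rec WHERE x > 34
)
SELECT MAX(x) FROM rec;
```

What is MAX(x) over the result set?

41

Base: x=41.
Iteration 1: 41 > 34 holds -> x = 41 - 2 = 39.
Iteration 2: 39 > 34 holds -> x = 39 - 2 = 37.
Iteration 3: 37 > 34 holds -> x = 37 - 2 = 35.
Iteration 4: 35 > 34 holds -> x = 35 - 2 = 33.
Iteration 5: 33 > 34 fails; recursion stops.
x values: 41, 39, 37, 35, 33; the maximum is 41.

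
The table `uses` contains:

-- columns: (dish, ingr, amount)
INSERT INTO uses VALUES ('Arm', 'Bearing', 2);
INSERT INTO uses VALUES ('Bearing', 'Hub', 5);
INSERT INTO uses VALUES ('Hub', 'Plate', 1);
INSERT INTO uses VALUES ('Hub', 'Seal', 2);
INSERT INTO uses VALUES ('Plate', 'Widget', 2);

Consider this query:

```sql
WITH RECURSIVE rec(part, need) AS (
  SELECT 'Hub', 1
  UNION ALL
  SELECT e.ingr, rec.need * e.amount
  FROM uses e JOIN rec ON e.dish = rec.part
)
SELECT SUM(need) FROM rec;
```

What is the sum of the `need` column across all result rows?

Base: (Hub, need=1).
Iteration 1: components of {Hub} -> Plate = 1*1 = 1, Seal = 1*2 = 2.
Iteration 2: components of {Plate,Seal} -> Widget = 1*2 = 2.
Iteration 3: no further components; recursion stops.
SUM(need) = 1 + 1 + 2 + 2 = 6.

6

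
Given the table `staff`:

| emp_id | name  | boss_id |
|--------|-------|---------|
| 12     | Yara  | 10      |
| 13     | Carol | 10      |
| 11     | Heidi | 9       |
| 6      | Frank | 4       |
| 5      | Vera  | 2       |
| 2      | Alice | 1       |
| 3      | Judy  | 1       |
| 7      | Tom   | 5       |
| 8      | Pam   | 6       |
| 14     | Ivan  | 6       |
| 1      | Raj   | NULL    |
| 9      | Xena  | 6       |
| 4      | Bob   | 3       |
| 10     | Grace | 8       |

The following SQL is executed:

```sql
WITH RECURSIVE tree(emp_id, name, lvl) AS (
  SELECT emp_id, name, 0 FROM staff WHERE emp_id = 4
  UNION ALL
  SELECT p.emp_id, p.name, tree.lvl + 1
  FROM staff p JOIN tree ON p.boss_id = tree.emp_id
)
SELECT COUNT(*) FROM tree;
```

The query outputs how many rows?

Base: emp_id=4 (Bob) at lvl 0.
Iteration 1: rows with boss_id in {4} -> Frank (id 6, lvl 1).
Iteration 2: rows with boss_id in {6} -> Pam (id 8, lvl 2), Xena (id 9, lvl 2), Ivan (id 14, lvl 2).
Iteration 3: rows with boss_id in {8,9,14} -> Grace (id 10, lvl 3), Heidi (id 11, lvl 3).
Iteration 4: rows with boss_id in {10,11} -> Yara (id 12, lvl 4), Carol (id 13, lvl 4).
Iteration 5: no rows with boss_id in {12,13}; recursion stops.
Total rows emitted: 9.

9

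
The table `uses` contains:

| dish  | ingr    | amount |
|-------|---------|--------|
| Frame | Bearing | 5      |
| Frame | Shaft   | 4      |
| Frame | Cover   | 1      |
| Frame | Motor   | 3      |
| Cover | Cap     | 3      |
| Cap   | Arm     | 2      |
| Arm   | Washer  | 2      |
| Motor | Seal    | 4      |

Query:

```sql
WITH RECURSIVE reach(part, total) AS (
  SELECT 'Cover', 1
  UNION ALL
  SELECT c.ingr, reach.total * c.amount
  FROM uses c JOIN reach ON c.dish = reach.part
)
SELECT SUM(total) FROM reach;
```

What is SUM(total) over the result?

22

Base: (Cover, total=1).
Iteration 1: components of {Cover} -> Cap = 1*3 = 3.
Iteration 2: components of {Cap} -> Arm = 3*2 = 6.
Iteration 3: components of {Arm} -> Washer = 6*2 = 12.
Iteration 4: no further components; recursion stops.
SUM(total) = 1 + 3 + 6 + 12 = 22.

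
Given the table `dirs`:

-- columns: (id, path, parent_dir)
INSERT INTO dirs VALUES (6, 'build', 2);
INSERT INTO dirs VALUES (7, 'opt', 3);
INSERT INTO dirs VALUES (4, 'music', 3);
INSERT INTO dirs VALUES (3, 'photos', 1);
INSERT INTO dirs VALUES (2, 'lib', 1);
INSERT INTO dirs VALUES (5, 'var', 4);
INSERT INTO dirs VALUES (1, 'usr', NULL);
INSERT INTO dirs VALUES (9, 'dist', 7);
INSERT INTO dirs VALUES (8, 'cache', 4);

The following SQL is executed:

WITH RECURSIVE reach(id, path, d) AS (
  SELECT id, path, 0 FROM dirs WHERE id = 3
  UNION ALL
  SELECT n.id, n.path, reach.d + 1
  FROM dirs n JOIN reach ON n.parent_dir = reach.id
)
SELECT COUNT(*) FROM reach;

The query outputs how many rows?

Base: id=3 (photos) at d 0.
Iteration 1: rows with parent_dir in {3} -> music (id 4, d 1), opt (id 7, d 1).
Iteration 2: rows with parent_dir in {4,7} -> var (id 5, d 2), cache (id 8, d 2), dist (id 9, d 2).
Iteration 3: no rows with parent_dir in {5,8,9}; recursion stops.
Total rows emitted: 6.

6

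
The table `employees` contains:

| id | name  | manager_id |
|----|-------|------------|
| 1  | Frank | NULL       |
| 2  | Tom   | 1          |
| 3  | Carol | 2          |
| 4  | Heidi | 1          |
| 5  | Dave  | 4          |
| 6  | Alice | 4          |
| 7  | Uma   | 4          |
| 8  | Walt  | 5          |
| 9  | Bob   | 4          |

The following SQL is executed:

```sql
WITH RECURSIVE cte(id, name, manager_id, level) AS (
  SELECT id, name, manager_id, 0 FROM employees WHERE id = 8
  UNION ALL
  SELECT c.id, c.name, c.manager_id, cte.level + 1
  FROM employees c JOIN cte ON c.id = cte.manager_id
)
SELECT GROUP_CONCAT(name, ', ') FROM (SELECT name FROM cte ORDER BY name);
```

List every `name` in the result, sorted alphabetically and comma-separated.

Base: id=8 (Walt), manager_id=5, level 0.
Iteration 1: join on id=5 -> Dave (id 5, manager_id=4, level 1).
Iteration 2: join on id=4 -> Heidi (id 4, manager_id=1, level 2).
Iteration 3: join on id=1 -> Frank (id 1, manager_id=NULL, level 3).
Iteration 4: manager_id is NULL; no match; recursion stops.

Dave, Frank, Heidi, Walt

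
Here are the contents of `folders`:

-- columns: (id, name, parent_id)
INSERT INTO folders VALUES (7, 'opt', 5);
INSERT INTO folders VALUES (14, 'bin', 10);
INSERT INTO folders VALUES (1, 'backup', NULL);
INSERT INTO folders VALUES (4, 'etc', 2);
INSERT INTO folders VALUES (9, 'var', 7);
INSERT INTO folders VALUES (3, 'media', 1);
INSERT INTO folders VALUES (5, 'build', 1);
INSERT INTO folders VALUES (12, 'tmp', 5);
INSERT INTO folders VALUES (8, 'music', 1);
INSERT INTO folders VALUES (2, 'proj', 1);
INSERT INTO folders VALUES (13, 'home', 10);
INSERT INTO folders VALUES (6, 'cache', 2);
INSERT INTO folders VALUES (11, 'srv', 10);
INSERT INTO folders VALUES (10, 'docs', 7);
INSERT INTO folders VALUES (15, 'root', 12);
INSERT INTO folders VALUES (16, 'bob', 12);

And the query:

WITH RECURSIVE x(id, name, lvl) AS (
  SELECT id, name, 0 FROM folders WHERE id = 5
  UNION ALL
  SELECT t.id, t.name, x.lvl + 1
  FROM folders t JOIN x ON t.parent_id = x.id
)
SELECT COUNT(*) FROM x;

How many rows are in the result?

Base: id=5 (build) at lvl 0.
Iteration 1: rows with parent_id in {5} -> opt (id 7, lvl 1), tmp (id 12, lvl 1).
Iteration 2: rows with parent_id in {7,12} -> var (id 9, lvl 2), docs (id 10, lvl 2), root (id 15, lvl 2), bob (id 16, lvl 2).
Iteration 3: rows with parent_id in {9,10,15,16} -> srv (id 11, lvl 3), home (id 13, lvl 3), bin (id 14, lvl 3).
Iteration 4: no rows with parent_id in {11,13,14}; recursion stops.
Total rows emitted: 10.

10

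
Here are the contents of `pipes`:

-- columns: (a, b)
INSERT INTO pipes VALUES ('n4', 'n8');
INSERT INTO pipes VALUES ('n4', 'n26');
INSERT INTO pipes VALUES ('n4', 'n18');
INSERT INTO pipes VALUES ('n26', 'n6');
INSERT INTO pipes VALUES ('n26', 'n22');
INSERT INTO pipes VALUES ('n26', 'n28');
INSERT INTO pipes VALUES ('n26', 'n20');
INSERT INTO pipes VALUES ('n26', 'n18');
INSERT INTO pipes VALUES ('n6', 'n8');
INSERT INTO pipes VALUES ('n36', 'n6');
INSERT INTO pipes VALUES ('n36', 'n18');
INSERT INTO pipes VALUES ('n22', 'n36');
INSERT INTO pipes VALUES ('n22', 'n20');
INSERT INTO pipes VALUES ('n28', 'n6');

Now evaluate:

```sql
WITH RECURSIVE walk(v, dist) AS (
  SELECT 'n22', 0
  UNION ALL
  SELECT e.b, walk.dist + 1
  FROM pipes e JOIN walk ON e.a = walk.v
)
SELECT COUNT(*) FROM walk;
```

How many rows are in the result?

6

Base: (n22, dist=0).
Iteration 1: edges from {n22} -> (n20, dist=1), (n36, dist=1).
Iteration 2: edges from {n20,n36} -> (n18, dist=2), (n6, dist=2).
Iteration 3: edges from {n18,n6} -> (n8, dist=3).
Iteration 4: no outgoing edges from {n8}; recursion stops.
Total rows emitted: 6.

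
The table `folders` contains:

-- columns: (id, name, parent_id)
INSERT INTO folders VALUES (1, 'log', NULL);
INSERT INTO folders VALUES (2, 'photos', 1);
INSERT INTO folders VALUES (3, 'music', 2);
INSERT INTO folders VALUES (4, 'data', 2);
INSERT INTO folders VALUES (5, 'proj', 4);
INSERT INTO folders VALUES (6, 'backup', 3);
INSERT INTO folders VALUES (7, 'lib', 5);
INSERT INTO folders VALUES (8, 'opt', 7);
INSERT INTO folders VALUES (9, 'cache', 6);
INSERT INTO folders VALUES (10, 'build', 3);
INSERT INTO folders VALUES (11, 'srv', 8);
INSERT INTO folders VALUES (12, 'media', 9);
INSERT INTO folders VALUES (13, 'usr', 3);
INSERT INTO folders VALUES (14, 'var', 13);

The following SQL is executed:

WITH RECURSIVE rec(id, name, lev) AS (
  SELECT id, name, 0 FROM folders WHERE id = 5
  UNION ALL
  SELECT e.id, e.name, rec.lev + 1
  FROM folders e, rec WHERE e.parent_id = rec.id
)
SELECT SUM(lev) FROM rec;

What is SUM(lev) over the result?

Base: id=5 (proj) at lev 0.
Iteration 1: rows with parent_id in {5} -> lib (id 7, lev 1).
Iteration 2: rows with parent_id in {7} -> opt (id 8, lev 2).
Iteration 3: rows with parent_id in {8} -> srv (id 11, lev 3).
Iteration 4: no rows with parent_id in {11}; recursion stops.
SUM(lev) = 0 + 1 + 2 + 3 = 6.

6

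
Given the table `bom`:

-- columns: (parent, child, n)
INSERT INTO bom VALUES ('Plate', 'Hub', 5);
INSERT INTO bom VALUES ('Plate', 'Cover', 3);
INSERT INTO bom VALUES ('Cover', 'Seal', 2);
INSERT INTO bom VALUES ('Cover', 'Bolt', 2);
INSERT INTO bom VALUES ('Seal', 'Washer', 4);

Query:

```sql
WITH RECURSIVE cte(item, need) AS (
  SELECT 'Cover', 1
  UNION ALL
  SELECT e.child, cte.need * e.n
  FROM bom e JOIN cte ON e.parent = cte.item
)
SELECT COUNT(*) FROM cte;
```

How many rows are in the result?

Base: (Cover, need=1).
Iteration 1: components of {Cover} -> Bolt = 1*2 = 2, Seal = 1*2 = 2.
Iteration 2: components of {Bolt,Seal} -> Washer = 2*4 = 8.
Iteration 3: no further components; recursion stops.
Total rows emitted: 4.

4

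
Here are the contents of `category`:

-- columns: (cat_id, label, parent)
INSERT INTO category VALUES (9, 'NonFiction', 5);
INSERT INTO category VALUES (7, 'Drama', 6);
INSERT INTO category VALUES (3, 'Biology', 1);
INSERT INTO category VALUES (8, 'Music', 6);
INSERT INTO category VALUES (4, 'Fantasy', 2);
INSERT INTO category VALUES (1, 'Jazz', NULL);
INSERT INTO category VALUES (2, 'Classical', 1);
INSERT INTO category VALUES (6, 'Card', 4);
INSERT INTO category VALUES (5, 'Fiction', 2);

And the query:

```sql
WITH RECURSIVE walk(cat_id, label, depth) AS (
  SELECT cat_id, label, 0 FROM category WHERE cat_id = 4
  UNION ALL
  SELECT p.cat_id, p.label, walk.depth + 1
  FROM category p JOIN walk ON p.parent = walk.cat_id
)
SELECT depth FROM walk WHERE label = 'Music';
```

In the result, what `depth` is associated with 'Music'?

Base: cat_id=4 (Fantasy) at depth 0.
Iteration 1: rows with parent in {4} -> Card (id 6, depth 1).
Iteration 2: rows with parent in {6} -> Drama (id 7, depth 2), Music (id 8, depth 2).
Iteration 3: no rows with parent in {7,8}; recursion stops.

2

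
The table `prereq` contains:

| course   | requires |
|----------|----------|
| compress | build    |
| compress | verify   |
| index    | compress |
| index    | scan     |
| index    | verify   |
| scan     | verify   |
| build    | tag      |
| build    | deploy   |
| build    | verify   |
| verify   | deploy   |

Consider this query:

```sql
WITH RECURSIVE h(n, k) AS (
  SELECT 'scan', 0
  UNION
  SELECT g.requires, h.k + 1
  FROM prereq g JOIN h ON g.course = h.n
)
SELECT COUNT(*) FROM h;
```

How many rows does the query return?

3

Base: (scan, k=0).
Iteration 1: edges from {scan} -> (verify, k=1).
Iteration 2: edges from {verify} -> (deploy, k=2).
Iteration 3: no outgoing edges from {deploy}; recursion stops.
Total rows emitted: 3.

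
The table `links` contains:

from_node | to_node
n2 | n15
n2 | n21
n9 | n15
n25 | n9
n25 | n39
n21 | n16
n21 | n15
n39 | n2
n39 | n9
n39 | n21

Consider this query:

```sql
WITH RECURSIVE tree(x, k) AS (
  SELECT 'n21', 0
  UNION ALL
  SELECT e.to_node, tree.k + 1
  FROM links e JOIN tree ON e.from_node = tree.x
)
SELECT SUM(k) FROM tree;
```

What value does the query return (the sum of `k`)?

Base: (n21, k=0).
Iteration 1: edges from {n21} -> (n15, k=1), (n16, k=1).
Iteration 2: no outgoing edges from {n15,n16}; recursion stops.
SUM(k) = 0 + 1 + 1 = 2.

2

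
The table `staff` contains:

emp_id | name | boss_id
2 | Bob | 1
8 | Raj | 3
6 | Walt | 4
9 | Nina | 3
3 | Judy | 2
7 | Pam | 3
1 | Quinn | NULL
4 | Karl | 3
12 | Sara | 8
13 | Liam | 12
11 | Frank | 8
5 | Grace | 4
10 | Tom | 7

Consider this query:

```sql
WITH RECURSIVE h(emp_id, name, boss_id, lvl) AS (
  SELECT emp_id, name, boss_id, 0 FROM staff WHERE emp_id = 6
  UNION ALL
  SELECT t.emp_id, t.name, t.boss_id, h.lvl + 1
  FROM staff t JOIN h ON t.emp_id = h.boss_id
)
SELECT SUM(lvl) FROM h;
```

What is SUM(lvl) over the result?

10

Base: emp_id=6 (Walt), boss_id=4, lvl 0.
Iteration 1: join on emp_id=4 -> Karl (id 4, boss_id=3, lvl 1).
Iteration 2: join on emp_id=3 -> Judy (id 3, boss_id=2, lvl 2).
Iteration 3: join on emp_id=2 -> Bob (id 2, boss_id=1, lvl 3).
Iteration 4: join on emp_id=1 -> Quinn (id 1, boss_id=NULL, lvl 4).
Iteration 5: boss_id is NULL; no match; recursion stops.
SUM(lvl) = 0 + 1 + 2 + 3 + 4 = 10.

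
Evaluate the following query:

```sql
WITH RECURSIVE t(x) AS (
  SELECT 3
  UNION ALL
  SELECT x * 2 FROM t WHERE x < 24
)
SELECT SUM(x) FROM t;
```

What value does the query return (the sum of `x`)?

Base: x=3.
Iteration 1: 3 < 24 holds -> x = 3 * 2 = 6.
Iteration 2: 6 < 24 holds -> x = 6 * 2 = 12.
Iteration 3: 12 < 24 holds -> x = 12 * 2 = 24.
Iteration 4: 24 < 24 fails; recursion stops.
SUM(x) = 3 + 6 + 12 + 24 = 45.

45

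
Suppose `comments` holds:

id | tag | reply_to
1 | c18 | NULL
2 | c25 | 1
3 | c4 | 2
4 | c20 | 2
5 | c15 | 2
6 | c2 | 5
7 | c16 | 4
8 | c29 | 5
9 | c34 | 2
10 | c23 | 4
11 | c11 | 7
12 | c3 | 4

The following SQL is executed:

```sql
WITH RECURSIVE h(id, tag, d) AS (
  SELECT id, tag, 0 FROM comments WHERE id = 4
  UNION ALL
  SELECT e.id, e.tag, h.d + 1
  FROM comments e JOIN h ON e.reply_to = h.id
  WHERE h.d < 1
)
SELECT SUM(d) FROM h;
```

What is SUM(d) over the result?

Base: id=4 (c20) at d 0.
Iteration 1: rows with reply_to in {4} -> c16 (id 7, d 1), c23 (id 10, d 1), c3 (id 12, d 1).
Iteration 2: d < 1 fails for all current rows; recursion stops.
SUM(d) = 0 + 1 + 1 + 1 = 3.

3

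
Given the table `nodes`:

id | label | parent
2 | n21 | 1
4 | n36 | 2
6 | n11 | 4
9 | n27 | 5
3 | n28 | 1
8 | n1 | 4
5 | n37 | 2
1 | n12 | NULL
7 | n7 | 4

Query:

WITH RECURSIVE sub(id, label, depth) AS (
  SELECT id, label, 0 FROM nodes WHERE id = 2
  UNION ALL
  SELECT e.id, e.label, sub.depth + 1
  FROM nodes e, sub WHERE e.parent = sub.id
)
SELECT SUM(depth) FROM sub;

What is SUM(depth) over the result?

10

Base: id=2 (n21) at depth 0.
Iteration 1: rows with parent in {2} -> n36 (id 4, depth 1), n37 (id 5, depth 1).
Iteration 2: rows with parent in {4,5} -> n11 (id 6, depth 2), n7 (id 7, depth 2), n1 (id 8, depth 2), n27 (id 9, depth 2).
Iteration 3: no rows with parent in {6,7,8,9}; recursion stops.
SUM(depth) = 0 + 1 + 1 + 2 + 2 + 2 + 2 = 10.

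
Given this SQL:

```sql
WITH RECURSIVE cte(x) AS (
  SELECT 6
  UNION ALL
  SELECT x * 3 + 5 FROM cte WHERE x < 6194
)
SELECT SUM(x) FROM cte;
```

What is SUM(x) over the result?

Base: x=6.
Iteration 1: 6 < 6194 holds -> x = 6 * 3 + 5 = 23.
Iteration 2: 23 < 6194 holds -> x = 23 * 3 + 5 = 74.
Iteration 3: 74 < 6194 holds -> x = 74 * 3 + 5 = 227.
Iteration 4: 227 < 6194 holds -> x = 227 * 3 + 5 = 686.
Iteration 5: 686 < 6194 holds -> x = 686 * 3 + 5 = 2063.
Iteration 6: 2063 < 6194 holds -> x = 2063 * 3 + 5 = 6194.
Iteration 7: 6194 < 6194 fails; recursion stops.
SUM(x) = 6 + 23 + 74 + 227 + 686 + 2063 + 6194 = 9273.

9273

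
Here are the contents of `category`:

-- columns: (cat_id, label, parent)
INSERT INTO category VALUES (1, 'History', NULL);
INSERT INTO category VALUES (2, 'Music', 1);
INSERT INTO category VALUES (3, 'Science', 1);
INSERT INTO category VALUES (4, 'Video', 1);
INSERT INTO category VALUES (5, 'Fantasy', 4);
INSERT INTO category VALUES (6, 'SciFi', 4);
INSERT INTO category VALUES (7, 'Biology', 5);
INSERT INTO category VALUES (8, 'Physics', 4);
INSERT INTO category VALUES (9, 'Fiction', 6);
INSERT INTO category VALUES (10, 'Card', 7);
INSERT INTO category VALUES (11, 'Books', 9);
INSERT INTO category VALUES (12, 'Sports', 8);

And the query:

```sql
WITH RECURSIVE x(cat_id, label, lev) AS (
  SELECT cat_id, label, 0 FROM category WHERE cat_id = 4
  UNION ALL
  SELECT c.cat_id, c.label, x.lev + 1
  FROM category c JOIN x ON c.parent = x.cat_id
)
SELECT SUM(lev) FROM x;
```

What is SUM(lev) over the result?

Base: cat_id=4 (Video) at lev 0.
Iteration 1: rows with parent in {4} -> Fantasy (id 5, lev 1), SciFi (id 6, lev 1), Physics (id 8, lev 1).
Iteration 2: rows with parent in {5,6,8} -> Biology (id 7, lev 2), Fiction (id 9, lev 2), Sports (id 12, lev 2).
Iteration 3: rows with parent in {7,9,12} -> Card (id 10, lev 3), Books (id 11, lev 3).
Iteration 4: no rows with parent in {10,11}; recursion stops.
SUM(lev) = 0 + 1 + 1 + 1 + 2 + 2 + 2 + 3 + 3 = 15.

15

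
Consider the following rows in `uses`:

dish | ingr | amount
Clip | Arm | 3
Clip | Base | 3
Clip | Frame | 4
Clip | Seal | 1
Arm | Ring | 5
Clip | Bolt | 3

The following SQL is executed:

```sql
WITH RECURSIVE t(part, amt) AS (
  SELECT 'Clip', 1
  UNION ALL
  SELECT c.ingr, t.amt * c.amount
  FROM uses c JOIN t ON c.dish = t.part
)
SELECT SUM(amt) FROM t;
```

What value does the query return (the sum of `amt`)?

Base: (Clip, amt=1).
Iteration 1: components of {Clip} -> Arm = 1*3 = 3, Base = 1*3 = 3, Bolt = 1*3 = 3, Frame = 1*4 = 4, Seal = 1*1 = 1.
Iteration 2: components of {Arm,Base,Bolt,Frame,Seal} -> Ring = 3*5 = 15.
Iteration 3: no further components; recursion stops.
SUM(amt) = 1 + 1 + 3 + 3 + 3 + 4 + 15 = 30.

30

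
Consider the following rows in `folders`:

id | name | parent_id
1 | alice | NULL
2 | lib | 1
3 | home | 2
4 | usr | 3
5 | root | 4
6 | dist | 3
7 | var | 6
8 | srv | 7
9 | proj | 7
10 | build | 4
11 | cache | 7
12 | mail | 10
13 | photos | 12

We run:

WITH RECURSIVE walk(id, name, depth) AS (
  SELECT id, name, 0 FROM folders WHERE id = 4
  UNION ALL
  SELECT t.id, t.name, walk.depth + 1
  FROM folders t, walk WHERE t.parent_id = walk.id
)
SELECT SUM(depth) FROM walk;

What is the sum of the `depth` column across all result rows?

7

Base: id=4 (usr) at depth 0.
Iteration 1: rows with parent_id in {4} -> root (id 5, depth 1), build (id 10, depth 1).
Iteration 2: rows with parent_id in {5,10} -> mail (id 12, depth 2).
Iteration 3: rows with parent_id in {12} -> photos (id 13, depth 3).
Iteration 4: no rows with parent_id in {13}; recursion stops.
SUM(depth) = 0 + 1 + 1 + 2 + 3 = 7.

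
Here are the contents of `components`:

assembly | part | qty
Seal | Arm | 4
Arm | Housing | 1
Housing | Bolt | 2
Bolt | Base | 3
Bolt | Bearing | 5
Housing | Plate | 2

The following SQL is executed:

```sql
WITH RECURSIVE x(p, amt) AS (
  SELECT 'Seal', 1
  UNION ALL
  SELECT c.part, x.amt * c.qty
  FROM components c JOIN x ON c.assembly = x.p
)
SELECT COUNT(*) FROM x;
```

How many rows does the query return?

Base: (Seal, amt=1).
Iteration 1: components of {Seal} -> Arm = 1*4 = 4.
Iteration 2: components of {Arm} -> Housing = 4*1 = 4.
Iteration 3: components of {Housing} -> Bolt = 4*2 = 8, Plate = 4*2 = 8.
Iteration 4: components of {Bolt,Plate} -> Base = 8*3 = 24, Bearing = 8*5 = 40.
Iteration 5: no further components; recursion stops.
Total rows emitted: 7.

7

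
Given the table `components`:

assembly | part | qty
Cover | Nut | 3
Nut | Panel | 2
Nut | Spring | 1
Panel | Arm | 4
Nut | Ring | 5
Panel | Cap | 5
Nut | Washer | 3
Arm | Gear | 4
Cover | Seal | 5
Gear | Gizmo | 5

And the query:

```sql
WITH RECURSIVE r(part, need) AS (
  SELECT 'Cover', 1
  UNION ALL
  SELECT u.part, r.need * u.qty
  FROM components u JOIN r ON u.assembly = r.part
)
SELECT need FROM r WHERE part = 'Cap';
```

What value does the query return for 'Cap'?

Base: (Cover, need=1).
Iteration 1: components of {Cover} -> Nut = 1*3 = 3, Seal = 1*5 = 5.
Iteration 2: components of {Nut,Seal} -> Panel = 3*2 = 6, Ring = 3*5 = 15, Spring = 3*1 = 3, Washer = 3*3 = 9.
Iteration 3: components of {Panel,Ring,Spring,Washer} -> Arm = 6*4 = 24, Cap = 6*5 = 30.
Iteration 4: components of {Arm,Cap} -> Gear = 24*4 = 96.
Iteration 5: components of {Gear} -> Gizmo = 96*5 = 480.
Iteration 6: no further components; recursion stops.

30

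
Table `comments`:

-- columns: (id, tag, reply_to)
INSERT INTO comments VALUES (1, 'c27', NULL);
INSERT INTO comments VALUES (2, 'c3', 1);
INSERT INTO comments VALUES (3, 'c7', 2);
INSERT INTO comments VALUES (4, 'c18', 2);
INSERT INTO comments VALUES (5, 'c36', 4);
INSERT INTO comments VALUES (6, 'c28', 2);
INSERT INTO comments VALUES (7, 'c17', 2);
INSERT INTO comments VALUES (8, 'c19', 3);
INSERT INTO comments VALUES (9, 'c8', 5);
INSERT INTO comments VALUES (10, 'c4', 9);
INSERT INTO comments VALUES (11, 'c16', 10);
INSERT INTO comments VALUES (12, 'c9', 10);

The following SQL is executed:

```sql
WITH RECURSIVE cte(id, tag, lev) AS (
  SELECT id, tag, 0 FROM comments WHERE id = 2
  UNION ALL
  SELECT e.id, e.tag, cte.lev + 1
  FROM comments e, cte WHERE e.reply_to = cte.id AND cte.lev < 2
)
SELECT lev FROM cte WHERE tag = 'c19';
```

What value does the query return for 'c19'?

Base: id=2 (c3) at lev 0.
Iteration 1: rows with reply_to in {2} -> c7 (id 3, lev 1), c18 (id 4, lev 1), c28 (id 6, lev 1), c17 (id 7, lev 1).
Iteration 2: rows with reply_to in {3,4,6,7} -> c36 (id 5, lev 2), c19 (id 8, lev 2).
Iteration 3: lev < 2 fails for all current rows; recursion stops.

2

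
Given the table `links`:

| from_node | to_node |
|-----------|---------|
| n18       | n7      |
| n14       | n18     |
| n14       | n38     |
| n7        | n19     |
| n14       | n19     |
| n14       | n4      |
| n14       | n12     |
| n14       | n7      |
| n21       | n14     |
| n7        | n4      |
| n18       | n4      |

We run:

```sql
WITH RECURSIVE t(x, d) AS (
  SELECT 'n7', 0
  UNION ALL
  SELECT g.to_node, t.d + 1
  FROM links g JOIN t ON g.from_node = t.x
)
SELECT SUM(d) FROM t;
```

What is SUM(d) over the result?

2

Base: (n7, d=0).
Iteration 1: edges from {n7} -> (n19, d=1), (n4, d=1).
Iteration 2: no outgoing edges from {n19,n4}; recursion stops.
SUM(d) = 0 + 1 + 1 = 2.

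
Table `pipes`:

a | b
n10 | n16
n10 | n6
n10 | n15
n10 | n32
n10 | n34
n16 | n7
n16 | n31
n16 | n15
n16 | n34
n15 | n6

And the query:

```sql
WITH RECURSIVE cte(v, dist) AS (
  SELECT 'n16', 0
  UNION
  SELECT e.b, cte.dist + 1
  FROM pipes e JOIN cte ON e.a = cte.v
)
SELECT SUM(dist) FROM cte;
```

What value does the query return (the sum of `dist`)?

6

Base: (n16, dist=0).
Iteration 1: edges from {n16} -> (n15, dist=1), (n31, dist=1), (n34, dist=1), (n7, dist=1).
Iteration 2: edges from {n15,n31,n34,n7} -> (n6, dist=2).
Iteration 3: no outgoing edges from {n6}; recursion stops.
SUM(dist) = 0 + 1 + 1 + 1 + 1 + 2 = 6.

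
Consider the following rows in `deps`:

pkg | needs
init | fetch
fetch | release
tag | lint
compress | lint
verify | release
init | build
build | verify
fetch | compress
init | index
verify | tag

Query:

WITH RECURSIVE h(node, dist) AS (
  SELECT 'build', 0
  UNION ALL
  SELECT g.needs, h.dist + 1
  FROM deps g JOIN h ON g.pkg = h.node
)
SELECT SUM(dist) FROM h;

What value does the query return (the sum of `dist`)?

8

Base: (build, dist=0).
Iteration 1: edges from {build} -> (verify, dist=1).
Iteration 2: edges from {verify} -> (release, dist=2), (tag, dist=2).
Iteration 3: edges from {release,tag} -> (lint, dist=3).
Iteration 4: no outgoing edges from {lint}; recursion stops.
SUM(dist) = 0 + 1 + 2 + 2 + 3 = 8.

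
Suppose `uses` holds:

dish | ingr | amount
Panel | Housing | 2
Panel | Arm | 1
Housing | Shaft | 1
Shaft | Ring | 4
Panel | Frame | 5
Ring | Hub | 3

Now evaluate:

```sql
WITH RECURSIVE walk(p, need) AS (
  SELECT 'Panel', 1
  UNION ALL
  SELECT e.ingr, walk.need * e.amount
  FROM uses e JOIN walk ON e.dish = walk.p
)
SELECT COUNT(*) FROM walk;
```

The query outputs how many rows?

Base: (Panel, need=1).
Iteration 1: components of {Panel} -> Arm = 1*1 = 1, Frame = 1*5 = 5, Housing = 1*2 = 2.
Iteration 2: components of {Arm,Frame,Housing} -> Shaft = 2*1 = 2.
Iteration 3: components of {Shaft} -> Ring = 2*4 = 8.
Iteration 4: components of {Ring} -> Hub = 8*3 = 24.
Iteration 5: no further components; recursion stops.
Total rows emitted: 7.

7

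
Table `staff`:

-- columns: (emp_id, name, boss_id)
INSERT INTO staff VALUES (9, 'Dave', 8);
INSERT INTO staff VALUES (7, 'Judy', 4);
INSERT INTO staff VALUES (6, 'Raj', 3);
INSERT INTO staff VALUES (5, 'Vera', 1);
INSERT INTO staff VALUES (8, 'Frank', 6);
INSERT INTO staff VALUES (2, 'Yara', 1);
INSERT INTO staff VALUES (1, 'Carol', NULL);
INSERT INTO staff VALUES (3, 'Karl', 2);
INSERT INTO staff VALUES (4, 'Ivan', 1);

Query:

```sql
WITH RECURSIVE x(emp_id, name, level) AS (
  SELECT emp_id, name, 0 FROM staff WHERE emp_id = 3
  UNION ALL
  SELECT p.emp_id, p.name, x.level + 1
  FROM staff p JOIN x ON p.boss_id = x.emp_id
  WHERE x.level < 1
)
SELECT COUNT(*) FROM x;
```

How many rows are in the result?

2

Base: emp_id=3 (Karl) at level 0.
Iteration 1: rows with boss_id in {3} -> Raj (id 6, level 1).
Iteration 2: level < 1 fails for all current rows; recursion stops.
Total rows emitted: 2.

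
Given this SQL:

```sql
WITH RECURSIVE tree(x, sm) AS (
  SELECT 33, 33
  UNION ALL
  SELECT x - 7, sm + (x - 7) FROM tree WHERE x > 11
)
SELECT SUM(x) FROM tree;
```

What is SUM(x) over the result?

Base: x=33, sm=33.
Iteration 1: 33 > 11 holds -> x = 33 - 7 = 26, sm = 33 + 26 = 59.
Iteration 2: 26 > 11 holds -> x = 26 - 7 = 19, sm = 59 + 19 = 78.
Iteration 3: 19 > 11 holds -> x = 19 - 7 = 12, sm = 78 + 12 = 90.
Iteration 4: 12 > 11 holds -> x = 12 - 7 = 5, sm = 90 + 5 = 95.
Iteration 5: 5 > 11 fails; recursion stops.
SUM(x) = 33 + 26 + 19 + 12 + 5 = 95.

95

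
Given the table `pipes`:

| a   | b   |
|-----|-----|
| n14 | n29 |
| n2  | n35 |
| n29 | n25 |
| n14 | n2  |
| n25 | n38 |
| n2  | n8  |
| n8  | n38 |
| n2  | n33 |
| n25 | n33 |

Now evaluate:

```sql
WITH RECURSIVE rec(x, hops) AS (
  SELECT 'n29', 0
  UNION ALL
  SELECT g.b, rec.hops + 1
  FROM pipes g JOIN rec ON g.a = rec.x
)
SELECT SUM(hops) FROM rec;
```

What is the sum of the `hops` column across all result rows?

5

Base: (n29, hops=0).
Iteration 1: edges from {n29} -> (n25, hops=1).
Iteration 2: edges from {n25} -> (n33, hops=2), (n38, hops=2).
Iteration 3: no outgoing edges from {n33,n38}; recursion stops.
SUM(hops) = 0 + 1 + 2 + 2 = 5.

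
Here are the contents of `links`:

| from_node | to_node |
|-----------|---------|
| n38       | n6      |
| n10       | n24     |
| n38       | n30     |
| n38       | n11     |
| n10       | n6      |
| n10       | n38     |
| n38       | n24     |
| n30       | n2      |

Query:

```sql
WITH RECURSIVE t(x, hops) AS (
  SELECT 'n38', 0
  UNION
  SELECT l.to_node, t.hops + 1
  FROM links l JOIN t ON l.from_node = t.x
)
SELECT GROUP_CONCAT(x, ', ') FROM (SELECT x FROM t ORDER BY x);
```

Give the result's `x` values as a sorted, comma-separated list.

Base: (n38, hops=0).
Iteration 1: edges from {n38} -> (n11, hops=1), (n24, hops=1), (n30, hops=1), (n6, hops=1).
Iteration 2: edges from {n11,n24,n30,n6} -> (n2, hops=2).
Iteration 3: no outgoing edges from {n2}; recursion stops.

n11, n2, n24, n30, n38, n6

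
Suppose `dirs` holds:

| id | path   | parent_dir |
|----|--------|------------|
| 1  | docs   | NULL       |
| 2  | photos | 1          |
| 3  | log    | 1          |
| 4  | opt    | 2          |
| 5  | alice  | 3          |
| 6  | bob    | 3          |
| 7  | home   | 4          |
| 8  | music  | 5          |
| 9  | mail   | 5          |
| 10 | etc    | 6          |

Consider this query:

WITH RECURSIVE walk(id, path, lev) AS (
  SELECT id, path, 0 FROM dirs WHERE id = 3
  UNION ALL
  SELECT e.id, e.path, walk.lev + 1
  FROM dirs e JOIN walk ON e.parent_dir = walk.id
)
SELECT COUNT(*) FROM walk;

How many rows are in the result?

Base: id=3 (log) at lev 0.
Iteration 1: rows with parent_dir in {3} -> alice (id 5, lev 1), bob (id 6, lev 1).
Iteration 2: rows with parent_dir in {5,6} -> music (id 8, lev 2), mail (id 9, lev 2), etc (id 10, lev 2).
Iteration 3: no rows with parent_dir in {8,9,10}; recursion stops.
Total rows emitted: 6.

6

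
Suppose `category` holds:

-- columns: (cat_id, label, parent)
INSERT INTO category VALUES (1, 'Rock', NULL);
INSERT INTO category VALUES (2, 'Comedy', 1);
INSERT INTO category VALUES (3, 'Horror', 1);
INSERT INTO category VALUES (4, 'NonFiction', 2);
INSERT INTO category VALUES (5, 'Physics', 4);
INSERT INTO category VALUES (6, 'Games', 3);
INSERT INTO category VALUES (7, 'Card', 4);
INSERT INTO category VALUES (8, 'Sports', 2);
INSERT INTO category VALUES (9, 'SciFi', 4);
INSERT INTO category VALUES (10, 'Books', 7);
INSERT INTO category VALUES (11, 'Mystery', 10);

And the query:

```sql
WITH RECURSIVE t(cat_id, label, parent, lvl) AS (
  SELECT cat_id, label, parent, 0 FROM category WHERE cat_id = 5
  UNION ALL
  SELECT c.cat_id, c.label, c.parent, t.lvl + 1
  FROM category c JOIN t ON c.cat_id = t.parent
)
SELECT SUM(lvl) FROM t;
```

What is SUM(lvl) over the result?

6

Base: cat_id=5 (Physics), parent=4, lvl 0.
Iteration 1: join on cat_id=4 -> NonFiction (id 4, parent=2, lvl 1).
Iteration 2: join on cat_id=2 -> Comedy (id 2, parent=1, lvl 2).
Iteration 3: join on cat_id=1 -> Rock (id 1, parent=NULL, lvl 3).
Iteration 4: parent is NULL; no match; recursion stops.
SUM(lvl) = 0 + 1 + 2 + 3 = 6.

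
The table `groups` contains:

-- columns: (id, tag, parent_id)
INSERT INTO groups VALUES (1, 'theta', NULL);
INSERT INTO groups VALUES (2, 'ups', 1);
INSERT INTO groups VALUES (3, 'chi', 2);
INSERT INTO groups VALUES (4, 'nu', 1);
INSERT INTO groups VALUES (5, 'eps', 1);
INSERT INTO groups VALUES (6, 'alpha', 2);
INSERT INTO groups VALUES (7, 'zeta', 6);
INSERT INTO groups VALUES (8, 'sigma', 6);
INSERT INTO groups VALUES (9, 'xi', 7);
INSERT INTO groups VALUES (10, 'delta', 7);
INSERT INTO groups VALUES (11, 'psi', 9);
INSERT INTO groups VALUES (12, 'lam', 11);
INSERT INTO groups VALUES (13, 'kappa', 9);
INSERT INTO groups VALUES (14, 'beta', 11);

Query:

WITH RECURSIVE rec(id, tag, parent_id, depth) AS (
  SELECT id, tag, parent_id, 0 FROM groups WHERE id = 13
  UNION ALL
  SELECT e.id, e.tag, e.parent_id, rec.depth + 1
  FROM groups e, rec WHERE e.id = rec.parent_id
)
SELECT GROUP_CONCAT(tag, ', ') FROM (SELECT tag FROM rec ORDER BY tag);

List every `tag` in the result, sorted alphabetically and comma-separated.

alpha, kappa, theta, ups, xi, zeta

Base: id=13 (kappa), parent_id=9, depth 0.
Iteration 1: join on id=9 -> xi (id 9, parent_id=7, depth 1).
Iteration 2: join on id=7 -> zeta (id 7, parent_id=6, depth 2).
Iteration 3: join on id=6 -> alpha (id 6, parent_id=2, depth 3).
Iteration 4: join on id=2 -> ups (id 2, parent_id=1, depth 4).
Iteration 5: join on id=1 -> theta (id 1, parent_id=NULL, depth 5).
Iteration 6: parent_id is NULL; no match; recursion stops.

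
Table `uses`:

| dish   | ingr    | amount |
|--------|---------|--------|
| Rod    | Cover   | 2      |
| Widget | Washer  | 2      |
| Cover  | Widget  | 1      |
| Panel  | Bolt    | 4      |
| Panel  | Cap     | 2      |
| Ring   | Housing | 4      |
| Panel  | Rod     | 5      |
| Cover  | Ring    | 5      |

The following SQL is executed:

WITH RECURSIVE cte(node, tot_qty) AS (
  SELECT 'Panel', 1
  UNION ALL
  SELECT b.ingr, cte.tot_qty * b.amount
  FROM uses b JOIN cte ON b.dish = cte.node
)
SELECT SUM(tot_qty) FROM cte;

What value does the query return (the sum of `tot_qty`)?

Base: (Panel, tot_qty=1).
Iteration 1: components of {Panel} -> Bolt = 1*4 = 4, Cap = 1*2 = 2, Rod = 1*5 = 5.
Iteration 2: components of {Bolt,Cap,Rod} -> Cover = 5*2 = 10.
Iteration 3: components of {Cover} -> Ring = 10*5 = 50, Widget = 10*1 = 10.
Iteration 4: components of {Ring,Widget} -> Housing = 50*4 = 200, Washer = 10*2 = 20.
Iteration 5: no further components; recursion stops.
SUM(tot_qty) = 1 + 5 + 2 + 4 + 10 + 10 + 50 + 20 + 200 = 302.

302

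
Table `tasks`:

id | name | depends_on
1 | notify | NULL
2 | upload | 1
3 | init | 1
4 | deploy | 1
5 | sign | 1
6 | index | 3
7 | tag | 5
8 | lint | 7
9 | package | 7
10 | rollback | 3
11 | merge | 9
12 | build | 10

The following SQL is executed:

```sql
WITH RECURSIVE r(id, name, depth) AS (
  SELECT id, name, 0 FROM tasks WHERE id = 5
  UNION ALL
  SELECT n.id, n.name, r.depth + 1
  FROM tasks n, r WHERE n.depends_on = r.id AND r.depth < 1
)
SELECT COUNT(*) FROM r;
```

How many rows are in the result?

2

Base: id=5 (sign) at depth 0.
Iteration 1: rows with depends_on in {5} -> tag (id 7, depth 1).
Iteration 2: depth < 1 fails for all current rows; recursion stops.
Total rows emitted: 2.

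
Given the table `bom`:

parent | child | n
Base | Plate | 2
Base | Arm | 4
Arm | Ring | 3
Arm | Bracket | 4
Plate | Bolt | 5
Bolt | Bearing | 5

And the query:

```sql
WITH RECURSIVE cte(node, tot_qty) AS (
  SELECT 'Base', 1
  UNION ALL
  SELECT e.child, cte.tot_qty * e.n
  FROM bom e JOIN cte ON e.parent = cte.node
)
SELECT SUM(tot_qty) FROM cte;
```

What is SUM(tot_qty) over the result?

95

Base: (Base, tot_qty=1).
Iteration 1: components of {Base} -> Arm = 1*4 = 4, Plate = 1*2 = 2.
Iteration 2: components of {Arm,Plate} -> Bolt = 2*5 = 10, Bracket = 4*4 = 16, Ring = 4*3 = 12.
Iteration 3: components of {Bolt,Bracket,Ring} -> Bearing = 10*5 = 50.
Iteration 4: no further components; recursion stops.
SUM(tot_qty) = 1 + 2 + 4 + 10 + 12 + 16 + 50 = 95.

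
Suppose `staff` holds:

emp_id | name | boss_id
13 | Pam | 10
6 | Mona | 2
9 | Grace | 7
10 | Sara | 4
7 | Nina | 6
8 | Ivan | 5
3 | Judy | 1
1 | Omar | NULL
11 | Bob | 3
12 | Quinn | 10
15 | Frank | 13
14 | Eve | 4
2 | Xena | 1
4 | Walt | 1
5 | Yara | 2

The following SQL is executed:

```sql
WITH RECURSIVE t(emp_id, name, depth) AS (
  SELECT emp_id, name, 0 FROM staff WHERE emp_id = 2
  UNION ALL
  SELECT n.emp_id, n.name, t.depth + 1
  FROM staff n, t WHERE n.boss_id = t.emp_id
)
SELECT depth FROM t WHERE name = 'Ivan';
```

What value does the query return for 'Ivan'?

2

Base: emp_id=2 (Xena) at depth 0.
Iteration 1: rows with boss_id in {2} -> Yara (id 5, depth 1), Mona (id 6, depth 1).
Iteration 2: rows with boss_id in {5,6} -> Nina (id 7, depth 2), Ivan (id 8, depth 2).
Iteration 3: rows with boss_id in {7,8} -> Grace (id 9, depth 3).
Iteration 4: no rows with boss_id in {9}; recursion stops.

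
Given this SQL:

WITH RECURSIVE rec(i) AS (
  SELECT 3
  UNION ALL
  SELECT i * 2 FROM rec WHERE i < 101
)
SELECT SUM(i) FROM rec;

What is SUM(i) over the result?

Base: i=3.
Iteration 1: 3 < 101 holds -> i = 3 * 2 = 6.
Iteration 2: 6 < 101 holds -> i = 6 * 2 = 12.
Iteration 3: 12 < 101 holds -> i = 12 * 2 = 24.
Iteration 4: 24 < 101 holds -> i = 24 * 2 = 48.
Iteration 5: 48 < 101 holds -> i = 48 * 2 = 96.
Iteration 6: 96 < 101 holds -> i = 96 * 2 = 192.
Iteration 7: 192 < 101 fails; recursion stops.
SUM(i) = 3 + 6 + 12 + 24 + 48 + 96 + 192 = 381.

381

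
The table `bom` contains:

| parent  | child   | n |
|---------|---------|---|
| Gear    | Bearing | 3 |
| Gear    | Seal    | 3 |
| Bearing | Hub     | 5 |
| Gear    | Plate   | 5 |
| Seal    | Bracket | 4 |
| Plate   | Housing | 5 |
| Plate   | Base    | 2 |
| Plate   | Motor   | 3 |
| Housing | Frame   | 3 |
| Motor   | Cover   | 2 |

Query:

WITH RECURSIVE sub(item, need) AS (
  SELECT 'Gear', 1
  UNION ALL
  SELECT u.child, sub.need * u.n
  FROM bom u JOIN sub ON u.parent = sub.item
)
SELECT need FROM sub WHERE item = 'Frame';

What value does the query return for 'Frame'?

75

Base: (Gear, need=1).
Iteration 1: components of {Gear} -> Bearing = 1*3 = 3, Plate = 1*5 = 5, Seal = 1*3 = 3.
Iteration 2: components of {Bearing,Plate,Seal} -> Base = 5*2 = 10, Bracket = 3*4 = 12, Housing = 5*5 = 25, Hub = 3*5 = 15, Motor = 5*3 = 15.
Iteration 3: components of {Base,Bracket,Housing,Hub,Motor} -> Cover = 15*2 = 30, Frame = 25*3 = 75.
Iteration 4: no further components; recursion stops.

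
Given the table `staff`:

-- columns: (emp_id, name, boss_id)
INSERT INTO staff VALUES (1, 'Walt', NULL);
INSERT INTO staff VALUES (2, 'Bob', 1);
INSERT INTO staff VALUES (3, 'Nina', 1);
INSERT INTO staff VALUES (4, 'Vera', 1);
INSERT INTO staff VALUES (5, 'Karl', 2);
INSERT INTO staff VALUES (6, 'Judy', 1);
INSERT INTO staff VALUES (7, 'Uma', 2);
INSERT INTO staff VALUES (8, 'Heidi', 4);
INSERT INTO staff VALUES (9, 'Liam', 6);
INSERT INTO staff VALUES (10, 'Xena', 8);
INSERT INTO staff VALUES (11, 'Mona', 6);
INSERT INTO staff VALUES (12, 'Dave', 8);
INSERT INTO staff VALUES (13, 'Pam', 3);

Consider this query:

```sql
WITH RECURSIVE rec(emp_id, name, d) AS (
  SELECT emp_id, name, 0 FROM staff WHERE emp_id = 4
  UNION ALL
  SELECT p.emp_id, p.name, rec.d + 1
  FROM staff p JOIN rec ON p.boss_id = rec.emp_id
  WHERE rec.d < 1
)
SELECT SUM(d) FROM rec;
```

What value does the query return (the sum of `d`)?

1

Base: emp_id=4 (Vera) at d 0.
Iteration 1: rows with boss_id in {4} -> Heidi (id 8, d 1).
Iteration 2: d < 1 fails for all current rows; recursion stops.
SUM(d) = 0 + 1 = 1.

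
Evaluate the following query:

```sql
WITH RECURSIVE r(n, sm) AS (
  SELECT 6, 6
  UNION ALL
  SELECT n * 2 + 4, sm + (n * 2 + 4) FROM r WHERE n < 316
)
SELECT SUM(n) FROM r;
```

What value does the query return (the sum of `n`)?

606

Base: n=6, sm=6.
Iteration 1: 6 < 316 holds -> n = 6 * 2 + 4 = 16, sm = 6 + 16 = 22.
Iteration 2: 16 < 316 holds -> n = 16 * 2 + 4 = 36, sm = 22 + 36 = 58.
Iteration 3: 36 < 316 holds -> n = 36 * 2 + 4 = 76, sm = 58 + 76 = 134.
Iteration 4: 76 < 316 holds -> n = 76 * 2 + 4 = 156, sm = 134 + 156 = 290.
Iteration 5: 156 < 316 holds -> n = 156 * 2 + 4 = 316, sm = 290 + 316 = 606.
Iteration 6: 316 < 316 fails; recursion stops.
SUM(n) = 6 + 16 + 36 + 76 + 156 + 316 = 606.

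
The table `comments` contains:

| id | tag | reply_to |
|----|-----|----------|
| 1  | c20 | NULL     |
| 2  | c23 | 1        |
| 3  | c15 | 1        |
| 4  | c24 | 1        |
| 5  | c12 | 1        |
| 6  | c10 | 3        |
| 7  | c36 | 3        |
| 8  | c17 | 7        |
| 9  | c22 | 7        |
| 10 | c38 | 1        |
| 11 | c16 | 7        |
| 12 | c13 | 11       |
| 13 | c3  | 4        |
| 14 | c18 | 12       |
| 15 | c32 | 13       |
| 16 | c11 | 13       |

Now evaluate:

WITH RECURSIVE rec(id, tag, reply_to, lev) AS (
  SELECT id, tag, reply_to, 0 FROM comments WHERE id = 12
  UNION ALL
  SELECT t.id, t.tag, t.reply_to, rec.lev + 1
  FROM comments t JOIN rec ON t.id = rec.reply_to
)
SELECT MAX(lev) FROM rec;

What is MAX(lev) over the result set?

Base: id=12 (c13), reply_to=11, lev 0.
Iteration 1: join on id=11 -> c16 (id 11, reply_to=7, lev 1).
Iteration 2: join on id=7 -> c36 (id 7, reply_to=3, lev 2).
Iteration 3: join on id=3 -> c15 (id 3, reply_to=1, lev 3).
Iteration 4: join on id=1 -> c20 (id 1, reply_to=NULL, lev 4).
Iteration 5: reply_to is NULL; no match; recursion stops.
lev values: 0, 1, 2, 3, 4; the maximum is 4.

4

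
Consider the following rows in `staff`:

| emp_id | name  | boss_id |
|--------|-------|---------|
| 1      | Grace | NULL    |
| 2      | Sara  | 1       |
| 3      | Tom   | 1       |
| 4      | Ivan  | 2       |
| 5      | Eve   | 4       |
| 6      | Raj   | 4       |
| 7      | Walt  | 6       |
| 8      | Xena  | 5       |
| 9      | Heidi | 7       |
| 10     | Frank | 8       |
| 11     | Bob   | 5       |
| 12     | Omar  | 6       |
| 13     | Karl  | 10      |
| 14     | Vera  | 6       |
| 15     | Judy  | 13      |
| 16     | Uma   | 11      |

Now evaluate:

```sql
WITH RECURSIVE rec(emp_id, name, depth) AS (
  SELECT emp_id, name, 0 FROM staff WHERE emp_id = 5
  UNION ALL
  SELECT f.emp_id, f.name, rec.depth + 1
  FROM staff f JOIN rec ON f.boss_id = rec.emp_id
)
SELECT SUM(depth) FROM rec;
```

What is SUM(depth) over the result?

13

Base: emp_id=5 (Eve) at depth 0.
Iteration 1: rows with boss_id in {5} -> Xena (id 8, depth 1), Bob (id 11, depth 1).
Iteration 2: rows with boss_id in {8,11} -> Frank (id 10, depth 2), Uma (id 16, depth 2).
Iteration 3: rows with boss_id in {10,16} -> Karl (id 13, depth 3).
Iteration 4: rows with boss_id in {13} -> Judy (id 15, depth 4).
Iteration 5: no rows with boss_id in {15}; recursion stops.
SUM(depth) = 0 + 1 + 1 + 2 + 2 + 3 + 4 = 13.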